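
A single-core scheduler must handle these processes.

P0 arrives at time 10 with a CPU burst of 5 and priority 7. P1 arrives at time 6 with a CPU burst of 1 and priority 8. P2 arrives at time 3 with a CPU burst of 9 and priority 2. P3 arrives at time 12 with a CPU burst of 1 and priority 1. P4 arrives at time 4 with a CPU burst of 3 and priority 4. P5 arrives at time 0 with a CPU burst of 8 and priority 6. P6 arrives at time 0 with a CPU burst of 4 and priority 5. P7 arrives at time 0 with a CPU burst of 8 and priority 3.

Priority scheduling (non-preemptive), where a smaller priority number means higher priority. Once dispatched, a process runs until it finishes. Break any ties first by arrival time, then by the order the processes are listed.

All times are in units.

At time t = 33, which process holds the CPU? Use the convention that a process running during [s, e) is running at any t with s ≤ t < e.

P0

Gantt: | P7 0-8 | P2 8-17 | P3 17-18 | P4 18-21 | P6 21-25 | P5 25-33 | P0 33-38 | P1 38-39 |
Completion: P0=38  P1=39  P2=17  P3=18  P4=21  P5=33  P6=25  P7=8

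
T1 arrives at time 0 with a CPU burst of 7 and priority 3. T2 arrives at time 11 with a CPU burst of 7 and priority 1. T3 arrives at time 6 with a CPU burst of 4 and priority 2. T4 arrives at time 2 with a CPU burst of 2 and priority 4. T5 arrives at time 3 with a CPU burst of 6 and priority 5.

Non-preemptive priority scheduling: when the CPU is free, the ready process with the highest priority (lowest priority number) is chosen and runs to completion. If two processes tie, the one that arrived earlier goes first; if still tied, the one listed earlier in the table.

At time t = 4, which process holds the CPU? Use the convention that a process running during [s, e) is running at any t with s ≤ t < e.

Schedule: | T1 0-7 | T3 7-11 | T2 11-18 | T4 18-20 | T5 20-26 |
Completion: T1=7  T2=18  T3=11  T4=20  T5=26
Turnaround (C−A): T1=7  T2=7  T3=5  T4=18  T5=23

T1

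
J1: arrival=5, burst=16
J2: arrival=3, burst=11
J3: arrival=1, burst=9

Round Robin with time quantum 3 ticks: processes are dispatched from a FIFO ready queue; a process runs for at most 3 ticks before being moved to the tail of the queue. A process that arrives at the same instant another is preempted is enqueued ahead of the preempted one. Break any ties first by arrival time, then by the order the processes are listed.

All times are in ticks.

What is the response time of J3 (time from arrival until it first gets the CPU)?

0

Schedule: | idle 0-1 | J3 1-4 | J2 4-7 | J3 7-10 | J1 10-13 | J2 13-16 | J3 16-19 | J1 19-22 | J2 22-25 | J1 25-28 | J2 28-30 | J1 30-37 |
Completion: J1=37  J2=30  J3=19
Turnaround (C−A): J1=32  J2=27  J3=18
Response(J3) = first start − arrival = 1 − 1 = 0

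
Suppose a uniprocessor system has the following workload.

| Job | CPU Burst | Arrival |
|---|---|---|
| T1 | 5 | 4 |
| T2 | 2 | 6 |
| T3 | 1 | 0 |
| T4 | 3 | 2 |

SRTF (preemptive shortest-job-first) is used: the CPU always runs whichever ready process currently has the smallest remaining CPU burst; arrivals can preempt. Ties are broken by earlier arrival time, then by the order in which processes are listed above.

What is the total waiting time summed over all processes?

Schedule: | T3 0-1 | idle 1-2 | T4 2-5 | T1 5-6 | T2 6-8 | T1 8-12 |
Completion: T1=12  T2=8  T3=1  T4=5
Waiting = turnaround − burst: T1=3, T2=0, T3=0, T4=0
Total waiting = 3 + 0 + 0 + 0 = 3

3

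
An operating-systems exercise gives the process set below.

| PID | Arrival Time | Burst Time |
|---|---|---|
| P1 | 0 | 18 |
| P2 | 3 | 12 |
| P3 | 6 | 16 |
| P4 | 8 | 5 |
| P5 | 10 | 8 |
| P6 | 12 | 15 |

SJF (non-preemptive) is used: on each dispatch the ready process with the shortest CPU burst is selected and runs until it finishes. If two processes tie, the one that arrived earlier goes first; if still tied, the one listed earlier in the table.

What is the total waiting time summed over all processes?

134

Schedule: | P1 0-18 | P4 18-23 | P5 23-31 | P2 31-43 | P6 43-58 | P3 58-74 |
Completion: P1=18  P2=43  P3=74  P4=23  P5=31  P6=58
Waiting = turnaround − burst: P1=0, P2=28, P3=52, P4=10, P5=13, P6=31
Total waiting = 0 + 28 + 52 + 10 + 13 + 31 = 134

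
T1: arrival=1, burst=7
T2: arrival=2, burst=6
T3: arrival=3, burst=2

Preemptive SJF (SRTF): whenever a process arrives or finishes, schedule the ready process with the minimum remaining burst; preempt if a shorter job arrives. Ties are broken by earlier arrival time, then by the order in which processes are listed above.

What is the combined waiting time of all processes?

10

Schedule: | idle 0-1 | T1 1-3 | T3 3-5 | T1 5-10 | T2 10-16 |
Completion: T1=10  T2=16  T3=5
Waiting = turnaround − burst: T1=2, T2=8, T3=0
Total waiting = 2 + 8 + 0 = 10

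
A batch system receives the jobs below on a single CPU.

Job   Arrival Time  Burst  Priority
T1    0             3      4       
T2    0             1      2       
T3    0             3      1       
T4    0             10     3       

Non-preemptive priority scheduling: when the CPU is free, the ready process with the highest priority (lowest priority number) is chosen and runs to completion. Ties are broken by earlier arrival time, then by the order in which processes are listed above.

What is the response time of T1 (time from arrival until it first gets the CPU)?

14

Gantt: | T3 0-3 | T2 3-4 | T4 4-14 | T1 14-17 |
Completion: T1=17  T2=4  T3=3  T4=14
Turnaround (C−A): T1=17  T2=4  T3=3  T4=14
Response(T1) = first start − arrival = 14 − 0 = 14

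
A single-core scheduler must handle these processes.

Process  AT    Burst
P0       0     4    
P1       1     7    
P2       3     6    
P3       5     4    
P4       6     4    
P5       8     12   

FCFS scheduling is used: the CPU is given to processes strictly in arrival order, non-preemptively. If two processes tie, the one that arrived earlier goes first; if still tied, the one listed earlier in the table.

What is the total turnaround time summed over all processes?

92

Schedule: | P0 0-4 | P1 4-11 | P2 11-17 | P3 17-21 | P4 21-25 | P5 25-37 |
Completion: P0=4  P1=11  P2=17  P3=21  P4=25  P5=37
Turnaround (C−A): P0=4  P1=10  P2=14  P3=16  P4=19  P5=29
Turnaround = completion − arrival: P0=4, P1=10, P2=14, P3=16, P4=19, P5=29
Total turnaround = 4 + 10 + 14 + 16 + 19 + 29 = 92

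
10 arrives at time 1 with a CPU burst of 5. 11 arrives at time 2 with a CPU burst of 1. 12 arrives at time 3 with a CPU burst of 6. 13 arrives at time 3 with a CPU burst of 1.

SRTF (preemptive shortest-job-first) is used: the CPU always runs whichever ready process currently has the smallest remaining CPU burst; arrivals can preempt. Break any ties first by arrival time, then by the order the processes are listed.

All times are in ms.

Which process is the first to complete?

Schedule: | idle 0-1 | 10 1-2 | 11 2-3 | 13 3-4 | 10 4-8 | 12 8-14 |
Completion: 10=8  11=3  12=14  13=4
Finish order: 11 → 13 → 10 → 12

11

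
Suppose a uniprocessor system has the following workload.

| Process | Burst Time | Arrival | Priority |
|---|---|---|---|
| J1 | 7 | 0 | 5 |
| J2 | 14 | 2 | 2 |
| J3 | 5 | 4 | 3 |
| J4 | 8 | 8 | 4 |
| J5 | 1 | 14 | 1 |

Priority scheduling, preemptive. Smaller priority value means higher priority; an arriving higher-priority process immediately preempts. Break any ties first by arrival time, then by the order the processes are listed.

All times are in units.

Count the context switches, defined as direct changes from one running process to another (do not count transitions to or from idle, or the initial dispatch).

Schedule: | J1 0-2 | J2 2-14 | J5 14-15 | J2 15-17 | J3 17-22 | J4 22-30 | J1 30-35 |
Completion: J1=35  J2=17  J3=22  J4=30  J5=15

6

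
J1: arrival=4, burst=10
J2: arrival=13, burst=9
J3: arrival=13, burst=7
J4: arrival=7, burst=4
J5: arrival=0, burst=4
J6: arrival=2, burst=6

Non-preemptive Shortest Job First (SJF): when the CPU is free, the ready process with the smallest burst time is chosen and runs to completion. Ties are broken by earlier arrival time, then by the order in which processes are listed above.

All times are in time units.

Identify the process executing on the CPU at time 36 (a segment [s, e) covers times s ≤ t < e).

J1

Gantt: | J5 0-4 | J6 4-10 | J4 10-14 | J3 14-21 | J2 21-30 | J1 30-40 |
Completion: J1=40  J2=30  J3=21  J4=14  J5=4  J6=10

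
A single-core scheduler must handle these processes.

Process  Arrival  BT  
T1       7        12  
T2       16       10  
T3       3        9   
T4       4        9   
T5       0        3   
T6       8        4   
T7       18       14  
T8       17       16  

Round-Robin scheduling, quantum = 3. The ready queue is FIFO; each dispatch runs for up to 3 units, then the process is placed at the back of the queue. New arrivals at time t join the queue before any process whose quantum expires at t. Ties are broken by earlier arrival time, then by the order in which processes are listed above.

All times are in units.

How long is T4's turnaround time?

Timeline: | T5 0-3 | T3 3-6 | T4 6-9 | T3 9-12 | T1 12-15 | T6 15-18 | T4 18-21 | T3 21-24 | T1 24-27 | T2 27-30 | T8 30-33 | T7 33-36 | T6 36-37 | T4 37-40 | T1 40-43 | T2 43-46 | T8 46-49 | T7 49-52 | T1 52-55 | T2 55-58 | T8 58-61 | T7 61-64 | T2 64-65 | T8 65-68 | T7 68-71 | T8 71-74 | T7 74-76 | T8 76-77 |
Completion: T1=55  T2=65  T3=24  T4=40  T5=3  T6=37  T7=76  T8=77
Turnaround (C−A): T1=48  T2=49  T3=21  T4=36  T5=3  T6=29  T7=58  T8=60
Turnaround(T4) = completion − arrival = 40 − 4 = 36

36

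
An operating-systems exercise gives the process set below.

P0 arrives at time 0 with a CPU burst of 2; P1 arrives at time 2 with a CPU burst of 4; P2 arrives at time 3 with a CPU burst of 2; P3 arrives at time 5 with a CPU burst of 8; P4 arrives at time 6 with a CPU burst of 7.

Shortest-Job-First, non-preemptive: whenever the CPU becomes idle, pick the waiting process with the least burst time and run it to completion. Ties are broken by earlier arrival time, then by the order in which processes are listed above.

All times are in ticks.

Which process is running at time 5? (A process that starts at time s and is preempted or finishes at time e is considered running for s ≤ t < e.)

Timeline: | P0 0-2 | P1 2-6 | P2 6-8 | P4 8-15 | P3 15-23 |
Completion: P0=2  P1=6  P2=8  P3=23  P4=15
Turnaround (C−A): P0=2  P1=4  P2=5  P3=18  P4=9

P1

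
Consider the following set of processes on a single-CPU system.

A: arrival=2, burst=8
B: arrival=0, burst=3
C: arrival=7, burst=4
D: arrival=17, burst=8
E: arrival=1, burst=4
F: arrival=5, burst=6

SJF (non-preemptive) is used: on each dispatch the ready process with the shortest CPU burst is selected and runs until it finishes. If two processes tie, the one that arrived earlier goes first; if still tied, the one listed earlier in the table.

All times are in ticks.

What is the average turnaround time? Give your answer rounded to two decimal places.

10.67

Schedule: | B 0-3 | E 3-7 | C 7-11 | F 11-17 | A 17-25 | D 25-33 |
Completion: A=25  B=3  C=11  D=33  E=7  F=17
Turnaround (C−A): A=23  B=3  C=4  D=16  E=6  F=12
Turnaround times: A=23, B=3, C=4, D=16, E=6, F=12
Average turnaround = (23+3+4+16+6+12) / 6 = 64/6 = 10.67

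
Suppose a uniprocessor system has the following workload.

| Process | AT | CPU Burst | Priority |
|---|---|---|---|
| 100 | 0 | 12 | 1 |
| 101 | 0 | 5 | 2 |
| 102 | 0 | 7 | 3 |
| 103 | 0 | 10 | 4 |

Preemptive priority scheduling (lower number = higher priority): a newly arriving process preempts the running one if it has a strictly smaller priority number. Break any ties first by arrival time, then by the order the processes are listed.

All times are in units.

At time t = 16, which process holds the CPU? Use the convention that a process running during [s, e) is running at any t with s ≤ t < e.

101

Gantt: | 100 0-12 | 101 12-17 | 102 17-24 | 103 24-34 |
Completion: 100=12  101=17  102=24  103=34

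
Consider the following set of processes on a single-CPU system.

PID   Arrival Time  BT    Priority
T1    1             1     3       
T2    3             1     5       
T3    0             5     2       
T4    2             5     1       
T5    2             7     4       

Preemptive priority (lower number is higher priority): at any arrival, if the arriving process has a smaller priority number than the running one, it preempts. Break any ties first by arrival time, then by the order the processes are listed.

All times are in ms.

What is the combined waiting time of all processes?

Gantt: | T3 0-2 | T4 2-7 | T3 7-10 | T1 10-11 | T5 11-18 | T2 18-19 |
Completion: T1=11  T2=19  T3=10  T4=7  T5=18
Waiting = turnaround − burst: T1=9, T2=15, T3=5, T4=0, T5=9
Total waiting = 9 + 15 + 5 + 0 + 9 = 38

38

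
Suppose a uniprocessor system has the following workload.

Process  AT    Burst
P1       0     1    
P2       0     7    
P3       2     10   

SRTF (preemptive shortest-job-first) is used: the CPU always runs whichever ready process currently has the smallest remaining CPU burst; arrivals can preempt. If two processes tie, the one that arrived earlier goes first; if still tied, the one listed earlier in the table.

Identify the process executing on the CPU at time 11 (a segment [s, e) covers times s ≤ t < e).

Gantt: | P1 0-1 | P2 1-8 | P3 8-18 |
Completion: P1=1  P2=8  P3=18
Turnaround (C−A): P1=1  P2=8  P3=16

P3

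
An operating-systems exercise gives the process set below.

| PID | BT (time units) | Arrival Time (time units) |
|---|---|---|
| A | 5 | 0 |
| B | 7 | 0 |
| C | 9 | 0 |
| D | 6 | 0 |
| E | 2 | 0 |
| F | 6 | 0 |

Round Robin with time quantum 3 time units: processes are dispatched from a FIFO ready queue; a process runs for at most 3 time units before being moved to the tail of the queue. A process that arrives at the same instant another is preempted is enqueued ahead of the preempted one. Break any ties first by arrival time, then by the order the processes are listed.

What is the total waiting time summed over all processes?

124

Gantt: | A 0-3 | B 3-6 | C 6-9 | D 9-12 | E 12-14 | F 14-17 | A 17-19 | B 19-22 | C 22-25 | D 25-28 | F 28-31 | B 31-32 | C 32-35 |
Completion: A=19  B=32  C=35  D=28  E=14  F=31
Waiting = turnaround − burst: A=14, B=25, C=26, D=22, E=12, F=25
Total waiting = 14 + 25 + 26 + 22 + 12 + 25 = 124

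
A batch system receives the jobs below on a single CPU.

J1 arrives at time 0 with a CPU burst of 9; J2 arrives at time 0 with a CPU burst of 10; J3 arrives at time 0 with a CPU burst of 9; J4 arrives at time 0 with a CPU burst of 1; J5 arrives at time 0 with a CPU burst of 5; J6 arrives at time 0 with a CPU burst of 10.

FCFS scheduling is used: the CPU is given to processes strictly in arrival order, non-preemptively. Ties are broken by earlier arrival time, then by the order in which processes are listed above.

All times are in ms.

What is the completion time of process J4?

Timeline: | J1 0-9 | J2 9-19 | J3 19-28 | J4 28-29 | J5 29-34 | J6 34-44 |
Completion: J1=9  J2=19  J3=28  J4=29  J5=34  J6=44
Turnaround (C−A): J1=9  J2=19  J3=28  J4=29  J5=34  J6=44

29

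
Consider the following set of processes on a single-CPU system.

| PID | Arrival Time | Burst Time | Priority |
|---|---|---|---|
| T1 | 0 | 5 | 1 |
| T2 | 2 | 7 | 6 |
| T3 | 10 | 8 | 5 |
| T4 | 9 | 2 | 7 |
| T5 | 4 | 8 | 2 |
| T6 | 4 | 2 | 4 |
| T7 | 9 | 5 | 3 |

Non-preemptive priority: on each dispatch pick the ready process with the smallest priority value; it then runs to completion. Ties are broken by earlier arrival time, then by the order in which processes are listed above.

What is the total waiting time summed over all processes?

Gantt: | T1 0-5 | T5 5-13 | T7 13-18 | T6 18-20 | T3 20-28 | T2 28-35 | T4 35-37 |
Completion: T1=5  T2=35  T3=28  T4=37  T5=13  T6=20  T7=18
Waiting = turnaround − burst: T1=0, T2=26, T3=10, T4=26, T5=1, T6=14, T7=4
Total waiting = 0 + 26 + 10 + 26 + 1 + 14 + 4 = 81

81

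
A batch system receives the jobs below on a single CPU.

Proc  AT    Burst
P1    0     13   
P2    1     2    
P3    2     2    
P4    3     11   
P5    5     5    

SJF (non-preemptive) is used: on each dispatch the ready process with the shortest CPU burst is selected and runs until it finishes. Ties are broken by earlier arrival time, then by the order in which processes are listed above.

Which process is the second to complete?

Gantt: | P1 0-13 | P2 13-15 | P3 15-17 | P5 17-22 | P4 22-33 |
Completion: P1=13  P2=15  P3=17  P4=33  P5=22
Turnaround (C−A): P1=13  P2=14  P3=15  P4=30  P5=17
Finish order: P1 → P2 → P3 → P5 → P4

P2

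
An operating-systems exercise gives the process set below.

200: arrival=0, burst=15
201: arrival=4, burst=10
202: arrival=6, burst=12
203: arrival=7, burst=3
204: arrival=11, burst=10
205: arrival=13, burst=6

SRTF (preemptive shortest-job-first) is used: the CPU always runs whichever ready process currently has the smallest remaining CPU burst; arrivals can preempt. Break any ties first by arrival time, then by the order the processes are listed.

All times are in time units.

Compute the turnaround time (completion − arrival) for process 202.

Timeline: | 200 0-4 | 201 4-7 | 203 7-10 | 201 10-17 | 205 17-23 | 204 23-33 | 200 33-44 | 202 44-56 |
Completion: 200=44  201=17  202=56  203=10  204=33  205=23
Turnaround(202) = completion − arrival = 56 − 6 = 50

50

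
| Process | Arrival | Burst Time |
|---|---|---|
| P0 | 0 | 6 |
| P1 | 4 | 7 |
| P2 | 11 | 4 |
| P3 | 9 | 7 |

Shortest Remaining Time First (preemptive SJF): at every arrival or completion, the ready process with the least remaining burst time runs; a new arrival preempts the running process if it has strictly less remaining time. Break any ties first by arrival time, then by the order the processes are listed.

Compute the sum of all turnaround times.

Schedule: | P0 0-6 | P1 6-13 | P2 13-17 | P3 17-24 |
Completion: P0=6  P1=13  P2=17  P3=24
Turnaround = completion − arrival: P0=6, P1=9, P2=6, P3=15
Total turnaround = 6 + 9 + 6 + 15 = 36

36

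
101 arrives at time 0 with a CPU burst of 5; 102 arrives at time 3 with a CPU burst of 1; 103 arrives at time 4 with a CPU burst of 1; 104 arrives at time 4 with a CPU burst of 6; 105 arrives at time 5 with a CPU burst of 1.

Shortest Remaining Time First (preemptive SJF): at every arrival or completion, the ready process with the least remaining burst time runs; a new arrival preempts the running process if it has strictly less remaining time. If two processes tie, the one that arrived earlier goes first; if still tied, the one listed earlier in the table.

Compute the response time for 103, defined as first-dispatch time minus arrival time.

0

Gantt: | 101 0-3 | 102 3-4 | 103 4-5 | 105 5-6 | 101 6-8 | 104 8-14 |
Completion: 101=8  102=4  103=5  104=14  105=6
Response(103) = first start − arrival = 4 − 4 = 0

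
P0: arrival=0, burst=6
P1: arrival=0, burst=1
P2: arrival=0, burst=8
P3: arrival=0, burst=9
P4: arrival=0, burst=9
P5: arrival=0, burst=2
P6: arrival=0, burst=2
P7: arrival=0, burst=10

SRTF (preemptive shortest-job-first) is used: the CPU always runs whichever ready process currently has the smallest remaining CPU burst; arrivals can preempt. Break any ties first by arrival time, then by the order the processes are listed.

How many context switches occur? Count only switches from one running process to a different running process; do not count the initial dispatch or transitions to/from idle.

7

Schedule: | P1 0-1 | P5 1-3 | P6 3-5 | P0 5-11 | P2 11-19 | P3 19-28 | P4 28-37 | P7 37-47 |
Completion: P0=11  P1=1  P2=19  P3=28  P4=37  P5=3  P6=5  P7=47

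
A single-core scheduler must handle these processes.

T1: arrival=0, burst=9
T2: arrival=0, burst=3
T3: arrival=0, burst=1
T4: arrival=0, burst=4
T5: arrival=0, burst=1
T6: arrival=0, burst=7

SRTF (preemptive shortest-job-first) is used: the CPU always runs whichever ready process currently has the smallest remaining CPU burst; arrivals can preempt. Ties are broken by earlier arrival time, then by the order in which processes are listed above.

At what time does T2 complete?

5

Schedule: | T3 0-1 | T5 1-2 | T2 2-5 | T4 5-9 | T6 9-16 | T1 16-25 |
Completion: T1=25  T2=5  T3=1  T4=9  T5=2  T6=16
Turnaround (C−A): T1=25  T2=5  T3=1  T4=9  T5=2  T6=16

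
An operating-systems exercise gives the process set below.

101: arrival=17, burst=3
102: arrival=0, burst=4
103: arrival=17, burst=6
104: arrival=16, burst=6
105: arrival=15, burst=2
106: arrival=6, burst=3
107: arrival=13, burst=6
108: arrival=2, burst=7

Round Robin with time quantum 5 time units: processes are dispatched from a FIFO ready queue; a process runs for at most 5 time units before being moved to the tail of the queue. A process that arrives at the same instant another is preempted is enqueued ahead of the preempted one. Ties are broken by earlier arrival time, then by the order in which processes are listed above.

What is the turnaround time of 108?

12

Gantt: | 102 0-4 | 108 4-9 | 106 9-12 | 108 12-14 | 107 14-19 | 105 19-21 | 104 21-26 | 101 26-29 | 103 29-34 | 107 34-35 | 104 35-36 | 103 36-37 |
Completion: 101=29  102=4  103=37  104=36  105=21  106=12  107=35  108=14
Turnaround (C−A): 101=12  102=4  103=20  104=20  105=6  106=6  107=22  108=12
Turnaround(108) = completion − arrival = 14 − 2 = 12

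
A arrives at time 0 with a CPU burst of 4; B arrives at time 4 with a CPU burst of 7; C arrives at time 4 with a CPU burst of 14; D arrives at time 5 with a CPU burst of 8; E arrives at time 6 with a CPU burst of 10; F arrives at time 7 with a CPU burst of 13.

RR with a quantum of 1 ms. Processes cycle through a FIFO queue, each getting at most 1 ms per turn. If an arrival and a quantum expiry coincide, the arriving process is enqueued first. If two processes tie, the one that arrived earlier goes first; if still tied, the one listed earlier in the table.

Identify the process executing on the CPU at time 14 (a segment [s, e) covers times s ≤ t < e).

C

Schedule: | A 0-4 | B 4-5 | C 5-6 | D 6-7 | B 7-8 | E 8-9 | C 9-10 | F 10-11 | D 11-12 | B 12-13 | E 13-14 | C 14-15 | F 15-16 | D 16-17 | B 17-18 | E 18-19 | C 19-20 | F 20-21 | D 21-22 | B 22-23 | E 23-24 | C 24-25 | F 25-26 | D 26-27 | B 27-28 | E 28-29 | C 29-30 | F 30-31 | D 31-32 | B 32-33 | E 33-34 | C 34-35 | F 35-36 | D 36-37 | E 37-38 | C 38-39 | F 39-40 | D 40-41 | E 41-42 | C 42-43 | F 43-44 | E 44-45 | C 45-46 | F 46-47 | E 47-48 | C 48-49 | F 49-50 | C 50-51 | F 51-52 | C 52-53 | F 53-54 | C 54-55 | F 55-56 |
Completion: A=4  B=33  C=55  D=41  E=48  F=56
Turnaround (C−A): A=4  B=29  C=51  D=36  E=42  F=49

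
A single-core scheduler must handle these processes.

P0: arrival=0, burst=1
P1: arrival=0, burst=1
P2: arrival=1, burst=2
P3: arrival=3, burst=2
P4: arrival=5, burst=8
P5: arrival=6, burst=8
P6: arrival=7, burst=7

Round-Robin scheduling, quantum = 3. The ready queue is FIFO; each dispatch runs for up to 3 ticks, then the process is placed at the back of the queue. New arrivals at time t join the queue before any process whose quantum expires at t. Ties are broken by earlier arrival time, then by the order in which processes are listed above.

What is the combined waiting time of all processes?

Gantt: | P0 0-1 | P1 1-2 | P2 2-4 | P3 4-6 | P4 6-9 | P5 9-12 | P6 12-15 | P4 15-18 | P5 18-21 | P6 21-24 | P4 24-26 | P5 26-28 | P6 28-29 |
Completion: P0=1  P1=2  P2=4  P3=6  P4=26  P5=28  P6=29
Turnaround (C−A): P0=1  P1=2  P2=3  P3=3  P4=21  P5=22  P6=22
Waiting = turnaround − burst: P0=0, P1=1, P2=1, P3=1, P4=13, P5=14, P6=15
Total waiting = 0 + 1 + 1 + 1 + 13 + 14 + 15 = 45

45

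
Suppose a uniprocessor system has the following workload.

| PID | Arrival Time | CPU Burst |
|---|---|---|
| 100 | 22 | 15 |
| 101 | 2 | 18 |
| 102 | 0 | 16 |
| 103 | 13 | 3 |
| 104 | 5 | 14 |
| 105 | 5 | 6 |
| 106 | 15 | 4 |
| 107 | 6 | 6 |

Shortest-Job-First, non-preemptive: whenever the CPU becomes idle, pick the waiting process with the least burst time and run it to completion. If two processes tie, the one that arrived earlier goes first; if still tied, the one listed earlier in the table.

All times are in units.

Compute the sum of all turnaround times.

Schedule: | 102 0-16 | 103 16-19 | 106 19-23 | 105 23-29 | 107 29-35 | 104 35-49 | 100 49-64 | 101 64-82 |
Completion: 100=64  101=82  102=16  103=19  104=49  105=29  106=23  107=35
Turnaround (C−A): 100=42  101=80  102=16  103=6  104=44  105=24  106=8  107=29
Turnaround = completion − arrival: 100=42, 101=80, 102=16, 103=6, 104=44, 105=24, 106=8, 107=29
Total turnaround = 42 + 80 + 16 + 6 + 44 + 24 + 8 + 29 = 249

249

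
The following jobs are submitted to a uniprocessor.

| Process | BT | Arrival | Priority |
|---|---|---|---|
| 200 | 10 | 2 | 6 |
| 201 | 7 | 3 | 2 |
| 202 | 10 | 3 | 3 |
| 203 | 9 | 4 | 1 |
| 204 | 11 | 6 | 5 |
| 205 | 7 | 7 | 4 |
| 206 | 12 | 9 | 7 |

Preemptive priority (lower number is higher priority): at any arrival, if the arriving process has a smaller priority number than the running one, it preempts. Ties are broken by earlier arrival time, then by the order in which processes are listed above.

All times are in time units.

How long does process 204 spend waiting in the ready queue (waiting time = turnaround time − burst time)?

Timeline: | idle 0-2 | 200 2-3 | 201 3-4 | 203 4-13 | 201 13-19 | 202 19-29 | 205 29-36 | 204 36-47 | 200 47-56 | 206 56-68 |
Completion: 200=56  201=19  202=29  203=13  204=47  205=36  206=68
Waiting(204) = turnaround − burst = 41 − 11 = 30

30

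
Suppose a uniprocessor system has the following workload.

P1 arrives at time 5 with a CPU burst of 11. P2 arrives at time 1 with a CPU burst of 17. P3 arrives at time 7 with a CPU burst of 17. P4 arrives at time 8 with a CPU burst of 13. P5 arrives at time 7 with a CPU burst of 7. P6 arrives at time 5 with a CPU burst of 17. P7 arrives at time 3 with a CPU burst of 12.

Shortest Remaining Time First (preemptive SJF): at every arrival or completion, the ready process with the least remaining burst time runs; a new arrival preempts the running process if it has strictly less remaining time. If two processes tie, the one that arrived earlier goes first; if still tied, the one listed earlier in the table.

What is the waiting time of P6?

56

Timeline: | idle 0-1 | P2 1-3 | P7 3-7 | P5 7-14 | P7 14-22 | P1 22-33 | P4 33-46 | P2 46-61 | P6 61-78 | P3 78-95 |
Completion: P1=33  P2=61  P3=95  P4=46  P5=14  P6=78  P7=22
Turnaround (C−A): P1=28  P2=60  P3=88  P4=38  P5=7  P6=73  P7=19
Waiting(P6) = turnaround − burst = 73 − 17 = 56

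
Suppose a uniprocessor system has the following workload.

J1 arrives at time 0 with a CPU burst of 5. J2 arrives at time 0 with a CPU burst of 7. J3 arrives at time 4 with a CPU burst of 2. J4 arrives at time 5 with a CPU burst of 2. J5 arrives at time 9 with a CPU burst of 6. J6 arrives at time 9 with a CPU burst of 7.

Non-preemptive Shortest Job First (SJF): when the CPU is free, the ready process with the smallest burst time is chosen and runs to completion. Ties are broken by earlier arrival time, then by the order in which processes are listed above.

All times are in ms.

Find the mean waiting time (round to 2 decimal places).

Schedule: | J1 0-5 | J3 5-7 | J4 7-9 | J5 9-15 | J2 15-22 | J6 22-29 |
Completion: J1=5  J2=22  J3=7  J4=9  J5=15  J6=29
Turnaround (C−A): J1=5  J2=22  J3=3  J4=4  J5=6  J6=20
Waiting times: J1=0, J2=15, J3=1, J4=2, J5=0, J6=13
Average waiting = (0+15+1+2+0+13) / 6 = 31/6 = 5.17

5.17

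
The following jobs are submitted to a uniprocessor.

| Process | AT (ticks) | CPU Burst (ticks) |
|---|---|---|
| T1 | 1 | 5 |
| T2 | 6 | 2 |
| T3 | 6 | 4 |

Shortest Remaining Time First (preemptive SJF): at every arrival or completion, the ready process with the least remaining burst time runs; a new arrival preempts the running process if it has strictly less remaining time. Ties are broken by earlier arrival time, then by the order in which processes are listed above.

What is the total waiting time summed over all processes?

2

Timeline: | idle 0-1 | T1 1-6 | T2 6-8 | T3 8-12 |
Completion: T1=6  T2=8  T3=12
Waiting = turnaround − burst: T1=0, T2=0, T3=2
Total waiting = 0 + 0 + 2 = 2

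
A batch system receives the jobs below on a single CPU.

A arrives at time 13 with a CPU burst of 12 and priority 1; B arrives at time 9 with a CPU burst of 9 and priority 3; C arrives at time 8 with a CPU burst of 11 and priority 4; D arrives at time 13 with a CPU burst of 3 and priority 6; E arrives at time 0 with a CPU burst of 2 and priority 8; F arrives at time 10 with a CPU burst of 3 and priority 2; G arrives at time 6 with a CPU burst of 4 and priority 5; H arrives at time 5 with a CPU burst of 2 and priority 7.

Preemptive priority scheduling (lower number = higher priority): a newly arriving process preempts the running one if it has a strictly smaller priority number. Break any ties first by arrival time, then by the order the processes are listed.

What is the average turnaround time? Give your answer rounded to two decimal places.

Schedule: | E 0-2 | idle 2-5 | H 5-6 | G 6-8 | C 8-9 | B 9-10 | F 10-13 | A 13-25 | B 25-33 | C 33-43 | G 43-45 | D 45-48 | H 48-49 |
Completion: A=25  B=33  C=43  D=48  E=2  F=13  G=45  H=49
Turnaround times: A=12, B=24, C=35, D=35, E=2, F=3, G=39, H=44
Average turnaround = (12+24+35+35+2+3+39+44) / 8 = 194/8 = 24.25

24.25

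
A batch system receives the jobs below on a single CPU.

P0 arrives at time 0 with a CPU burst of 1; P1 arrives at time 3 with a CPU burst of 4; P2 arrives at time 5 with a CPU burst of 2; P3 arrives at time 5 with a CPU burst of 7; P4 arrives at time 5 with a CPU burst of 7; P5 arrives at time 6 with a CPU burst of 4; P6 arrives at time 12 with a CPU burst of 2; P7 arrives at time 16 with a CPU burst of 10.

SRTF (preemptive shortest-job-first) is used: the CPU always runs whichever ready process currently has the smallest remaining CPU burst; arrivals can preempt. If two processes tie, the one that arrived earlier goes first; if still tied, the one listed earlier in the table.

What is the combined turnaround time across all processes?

83

Gantt: | P0 0-1 | idle 1-3 | P1 3-7 | P2 7-9 | P5 9-13 | P6 13-15 | P3 15-22 | P4 22-29 | P7 29-39 |
Completion: P0=1  P1=7  P2=9  P3=22  P4=29  P5=13  P6=15  P7=39
Turnaround = completion − arrival: P0=1, P1=4, P2=4, P3=17, P4=24, P5=7, P6=3, P7=23
Total turnaround = 1 + 4 + 4 + 17 + 24 + 7 + 3 + 23 = 83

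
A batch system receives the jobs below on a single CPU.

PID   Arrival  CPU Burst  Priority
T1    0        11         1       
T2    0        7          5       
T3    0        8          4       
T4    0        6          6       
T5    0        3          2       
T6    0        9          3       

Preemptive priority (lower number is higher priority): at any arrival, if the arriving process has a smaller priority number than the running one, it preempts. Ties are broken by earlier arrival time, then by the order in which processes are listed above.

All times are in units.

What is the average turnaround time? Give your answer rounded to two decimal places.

Schedule: | T1 0-11 | T5 11-14 | T6 14-23 | T3 23-31 | T2 31-38 | T4 38-44 |
Completion: T1=11  T2=38  T3=31  T4=44  T5=14  T6=23
Turnaround (C−A): T1=11  T2=38  T3=31  T4=44  T5=14  T6=23
Turnaround times: T1=11, T2=38, T3=31, T4=44, T5=14, T6=23
Average turnaround = (11+38+31+44+14+23) / 6 = 161/6 = 26.83

26.83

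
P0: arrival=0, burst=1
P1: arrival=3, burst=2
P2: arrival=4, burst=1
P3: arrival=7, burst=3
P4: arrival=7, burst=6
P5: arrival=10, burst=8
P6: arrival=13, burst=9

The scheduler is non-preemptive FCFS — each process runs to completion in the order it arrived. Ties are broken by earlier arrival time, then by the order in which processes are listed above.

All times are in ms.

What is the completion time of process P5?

24

Schedule: | P0 0-1 | idle 1-3 | P1 3-5 | P2 5-6 | idle 6-7 | P3 7-10 | P4 10-16 | P5 16-24 | P6 24-33 |
Completion: P0=1  P1=5  P2=6  P3=10  P4=16  P5=24  P6=33
Turnaround (C−A): P0=1  P1=2  P2=2  P3=3  P4=9  P5=14  P6=20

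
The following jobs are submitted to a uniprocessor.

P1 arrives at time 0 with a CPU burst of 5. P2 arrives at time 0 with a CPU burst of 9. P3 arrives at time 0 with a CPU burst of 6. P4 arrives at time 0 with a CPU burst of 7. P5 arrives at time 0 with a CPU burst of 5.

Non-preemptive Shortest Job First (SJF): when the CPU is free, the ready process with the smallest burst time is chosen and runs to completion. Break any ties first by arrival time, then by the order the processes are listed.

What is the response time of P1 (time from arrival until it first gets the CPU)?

Timeline: | P1 0-5 | P5 5-10 | P3 10-16 | P4 16-23 | P2 23-32 |
Completion: P1=5  P2=32  P3=16  P4=23  P5=10
Response(P1) = first start − arrival = 0 − 0 = 0

0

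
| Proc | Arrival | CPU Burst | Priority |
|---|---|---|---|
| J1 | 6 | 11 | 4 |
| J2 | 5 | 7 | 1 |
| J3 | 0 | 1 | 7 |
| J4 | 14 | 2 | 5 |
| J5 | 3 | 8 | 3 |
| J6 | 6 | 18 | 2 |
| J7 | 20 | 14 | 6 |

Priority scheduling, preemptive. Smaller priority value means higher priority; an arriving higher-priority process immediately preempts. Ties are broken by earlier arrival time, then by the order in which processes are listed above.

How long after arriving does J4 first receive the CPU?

33

Gantt: | J3 0-1 | idle 1-3 | J5 3-5 | J2 5-12 | J6 12-30 | J5 30-36 | J1 36-47 | J4 47-49 | J7 49-63 |
Completion: J1=47  J2=12  J3=1  J4=49  J5=36  J6=30  J7=63
Response(J4) = first start − arrival = 47 − 14 = 33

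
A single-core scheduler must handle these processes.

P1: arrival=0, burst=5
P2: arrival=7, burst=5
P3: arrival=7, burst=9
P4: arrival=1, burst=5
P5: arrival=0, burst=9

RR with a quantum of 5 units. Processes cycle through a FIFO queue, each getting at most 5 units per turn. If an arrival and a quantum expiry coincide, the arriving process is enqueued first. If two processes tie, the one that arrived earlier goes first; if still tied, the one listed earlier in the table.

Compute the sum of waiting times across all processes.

54

Gantt: | P1 0-5 | P5 5-10 | P4 10-15 | P2 15-20 | P3 20-25 | P5 25-29 | P3 29-33 |
Completion: P1=5  P2=20  P3=33  P4=15  P5=29
Turnaround (C−A): P1=5  P2=13  P3=26  P4=14  P5=29
Waiting = turnaround − burst: P1=0, P2=8, P3=17, P4=9, P5=20
Total waiting = 0 + 8 + 17 + 9 + 20 = 54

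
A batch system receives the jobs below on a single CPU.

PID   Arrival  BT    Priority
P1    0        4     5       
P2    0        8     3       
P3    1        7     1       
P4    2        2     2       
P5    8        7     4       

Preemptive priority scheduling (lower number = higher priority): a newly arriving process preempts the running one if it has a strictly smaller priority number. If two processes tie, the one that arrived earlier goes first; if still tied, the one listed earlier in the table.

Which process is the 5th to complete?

Timeline: | P2 0-1 | P3 1-8 | P4 8-10 | P2 10-17 | P5 17-24 | P1 24-28 |
Completion: P1=28  P2=17  P3=8  P4=10  P5=24
Turnaround (C−A): P1=28  P2=17  P3=7  P4=8  P5=16
Finish order: P3 → P4 → P2 → P5 → P1

P1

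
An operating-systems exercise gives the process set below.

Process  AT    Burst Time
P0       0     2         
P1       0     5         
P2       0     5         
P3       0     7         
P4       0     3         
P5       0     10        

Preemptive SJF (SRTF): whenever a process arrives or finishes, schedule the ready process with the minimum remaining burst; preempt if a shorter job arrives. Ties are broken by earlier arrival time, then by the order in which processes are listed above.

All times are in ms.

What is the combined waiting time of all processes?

Schedule: | P0 0-2 | P4 2-5 | P1 5-10 | P2 10-15 | P3 15-22 | P5 22-32 |
Completion: P0=2  P1=10  P2=15  P3=22  P4=5  P5=32
Waiting = turnaround − burst: P0=0, P1=5, P2=10, P3=15, P4=2, P5=22
Total waiting = 0 + 5 + 10 + 15 + 2 + 22 = 54

54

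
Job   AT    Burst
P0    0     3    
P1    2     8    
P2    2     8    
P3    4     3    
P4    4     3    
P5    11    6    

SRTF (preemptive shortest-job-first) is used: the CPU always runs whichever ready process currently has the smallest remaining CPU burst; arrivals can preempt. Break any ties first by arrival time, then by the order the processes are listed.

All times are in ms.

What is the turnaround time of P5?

Timeline: | P0 0-3 | P1 3-4 | P3 4-7 | P4 7-10 | P1 10-17 | P5 17-23 | P2 23-31 |
Completion: P0=3  P1=17  P2=31  P3=7  P4=10  P5=23
Turnaround (C−A): P0=3  P1=15  P2=29  P3=3  P4=6  P5=12
Turnaround(P5) = completion − arrival = 23 − 11 = 12

12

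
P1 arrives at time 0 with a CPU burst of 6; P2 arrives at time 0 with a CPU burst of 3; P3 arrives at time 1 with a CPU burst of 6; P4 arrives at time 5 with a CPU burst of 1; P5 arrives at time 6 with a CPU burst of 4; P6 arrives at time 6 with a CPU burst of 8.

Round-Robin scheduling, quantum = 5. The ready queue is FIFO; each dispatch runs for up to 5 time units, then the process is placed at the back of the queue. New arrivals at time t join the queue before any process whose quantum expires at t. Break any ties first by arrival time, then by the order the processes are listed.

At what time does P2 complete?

8

Gantt: | P1 0-5 | P2 5-8 | P3 8-13 | P4 13-14 | P1 14-15 | P5 15-19 | P6 19-24 | P3 24-25 | P6 25-28 |
Completion: P1=15  P2=8  P3=25  P4=14  P5=19  P6=28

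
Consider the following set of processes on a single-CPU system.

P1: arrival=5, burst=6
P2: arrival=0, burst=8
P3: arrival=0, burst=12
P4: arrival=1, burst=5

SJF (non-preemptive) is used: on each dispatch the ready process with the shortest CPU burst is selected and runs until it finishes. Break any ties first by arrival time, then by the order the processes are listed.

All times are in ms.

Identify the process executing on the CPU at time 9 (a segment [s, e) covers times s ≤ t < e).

P4

Schedule: | P2 0-8 | P4 8-13 | P1 13-19 | P3 19-31 |
Completion: P1=19  P2=8  P3=31  P4=13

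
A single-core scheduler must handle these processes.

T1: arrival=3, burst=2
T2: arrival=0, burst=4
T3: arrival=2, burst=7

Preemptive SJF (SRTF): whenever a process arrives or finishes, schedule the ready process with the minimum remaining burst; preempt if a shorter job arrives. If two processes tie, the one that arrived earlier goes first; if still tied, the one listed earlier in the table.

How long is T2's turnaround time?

4

Timeline: | T2 0-4 | T1 4-6 | T3 6-13 |
Completion: T1=6  T2=4  T3=13
Turnaround(T2) = completion − arrival = 4 − 0 = 4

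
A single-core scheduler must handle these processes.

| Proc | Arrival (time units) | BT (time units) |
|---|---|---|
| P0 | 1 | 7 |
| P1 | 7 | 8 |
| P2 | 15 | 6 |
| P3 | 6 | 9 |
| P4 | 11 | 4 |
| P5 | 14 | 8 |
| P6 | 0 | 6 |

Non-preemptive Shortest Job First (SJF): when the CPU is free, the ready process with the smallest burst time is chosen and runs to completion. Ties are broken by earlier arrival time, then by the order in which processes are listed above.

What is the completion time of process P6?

6

Gantt: | P6 0-6 | P0 6-13 | P4 13-17 | P2 17-23 | P1 23-31 | P5 31-39 | P3 39-48 |
Completion: P0=13  P1=31  P2=23  P3=48  P4=17  P5=39  P6=6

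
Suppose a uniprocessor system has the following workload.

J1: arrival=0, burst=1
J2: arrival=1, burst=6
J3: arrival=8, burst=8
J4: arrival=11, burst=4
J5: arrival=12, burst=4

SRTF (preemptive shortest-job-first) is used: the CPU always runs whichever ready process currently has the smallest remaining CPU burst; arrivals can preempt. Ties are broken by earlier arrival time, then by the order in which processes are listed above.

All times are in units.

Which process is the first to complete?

J1

Schedule: | J1 0-1 | J2 1-7 | idle 7-8 | J3 8-11 | J4 11-15 | J5 15-19 | J3 19-24 |
Completion: J1=1  J2=7  J3=24  J4=15  J5=19
Turnaround (C−A): J1=1  J2=6  J3=16  J4=4  J5=7
Finish order: J1 → J2 → J4 → J5 → J3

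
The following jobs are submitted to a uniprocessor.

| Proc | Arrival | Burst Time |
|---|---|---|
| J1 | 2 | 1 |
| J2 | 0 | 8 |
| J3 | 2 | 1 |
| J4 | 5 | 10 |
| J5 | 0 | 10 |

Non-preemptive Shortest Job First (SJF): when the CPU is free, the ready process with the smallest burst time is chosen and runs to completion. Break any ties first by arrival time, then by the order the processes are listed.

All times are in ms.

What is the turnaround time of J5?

20

Gantt: | J2 0-8 | J1 8-9 | J3 9-10 | J5 10-20 | J4 20-30 |
Completion: J1=9  J2=8  J3=10  J4=30  J5=20
Turnaround(J5) = completion − arrival = 20 − 0 = 20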